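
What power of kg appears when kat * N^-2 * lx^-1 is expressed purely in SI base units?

-2

kat = mol/s = s⁻¹·mol (catalytic activity).
N = kg·m/s² = kg·m·s⁻² (force = mass × acceleration).
So N⁻² = kg⁻²·m⁻²·s⁴.
lx = lm/m² (illuminance = luminous flux per area),
    = m⁻²·cd.
So lx⁻¹ = m²·cd⁻¹.
Combining: kat·N⁻²·lx⁻¹ = (s⁻¹·mol) · (kg⁻²·m⁻²·s⁴) · (m²·cd⁻¹) = kg⁻²·s³·mol·cd⁻¹.
The exponent of kg is -2.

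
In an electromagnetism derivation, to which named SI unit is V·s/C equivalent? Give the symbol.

V = W/A (potential = power per current),
    = kg·m²·s⁻³·A⁻¹.
C = A·s = s·A (charge = current × time).
So C⁻¹ = s⁻¹·A⁻¹.
Combining: V·s·C⁻¹ = (kg·m²·s⁻³·A⁻¹) · s · (s⁻¹·A⁻¹) = kg·m²·s⁻³·A⁻².
kg·m²·s⁻³·A⁻² is the base-SI form of the ohm.

Ω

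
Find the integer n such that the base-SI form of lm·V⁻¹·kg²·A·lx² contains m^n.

lm = cd·sr = cd (luminous flux; sr is dimensionless).
V = W/A (potential = power per current),
    = kg·m²·s⁻³·A⁻¹.
So V⁻¹ = kg⁻¹·m⁻²·s³·A.
lx = lm/m² (illuminance = luminous flux per area),
    = m⁻²·cd.
So lx² = m⁻⁴·cd².
Combining: lm·V⁻¹·kg²·A·lx² = cd · (kg⁻¹·m⁻²·s³·A) · kg² · A · (m⁻⁴·cd²) = kg·m⁻⁶·s³·A²·cd³.
The exponent of m is -6.

-6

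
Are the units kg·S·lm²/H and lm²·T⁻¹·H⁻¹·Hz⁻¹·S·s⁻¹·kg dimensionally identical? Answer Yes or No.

Left side:
  H = Wb/A (inductance = flux per current),
      = kg·m²·s⁻²·A⁻².
  So H⁻¹ = kg⁻¹·m⁻²·s²·A².
  S = 1/Ω (conductance is reciprocal resistance),
      = kg⁻¹·m⁻²·s³·A².
  lm = cd·sr = cd (luminous flux; sr is dimensionless).
  So lm² = cd².
  Combining: kg·H⁻¹·S·lm² = kg · (kg⁻¹·m⁻²·s²·A²) · (kg⁻¹·m⁻²·s³·A²) · cd² = kg⁻¹·m⁻⁴·s⁵·A⁴·cd².
Right side:
  lm = cd.
  So lm² = cd².
  T = kg·s⁻²·A⁻¹.
  So T⁻¹ = kg⁻¹·s²·A.
  H = kg·m²·s⁻²·A⁻².
  So H⁻¹ = kg⁻¹·m⁻²·s²·A².
  Hz = s⁻¹.
  So Hz⁻¹ = s.
  S = kg⁻¹·m⁻²·s³·A².
  Combining: lm²·T⁻¹·H⁻¹·Hz⁻¹·S·s⁻¹·kg = cd² · (kg⁻¹·s²·A) · (kg⁻¹·m⁻²·s²·A²) · s · (kg⁻¹·m⁻²·s³·A²) · s⁻¹ · kg = kg⁻²·m⁻⁴·s⁷·A⁵·cd².
Left is kg⁻¹·m⁻⁴·s⁵·A⁴·cd²; right is kg⁻²·m⁻⁴·s⁷·A⁵·cd² — different.

No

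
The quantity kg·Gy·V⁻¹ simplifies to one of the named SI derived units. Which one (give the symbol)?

Gy = m²·s⁻².
V = kg·m²·s⁻³·A⁻¹.
So V⁻¹ = kg⁻¹·m⁻²·s³·A.
Combining: kg·Gy·V⁻¹ = kg · (m²·s⁻²) · (kg⁻¹·m⁻²·s³·A) = s·A.
s·A is the base-SI form of the coulomb.

C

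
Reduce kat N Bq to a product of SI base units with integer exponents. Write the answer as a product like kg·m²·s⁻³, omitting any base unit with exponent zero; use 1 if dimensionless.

kg·m·s⁻⁴·mol

kat = mol/s = s⁻¹·mol (catalytic activity).
N = kg·m/s² = kg·m·s⁻² (force = mass × acceleration).
Bq = 1/s = s⁻¹ (activity is decays per second).
Combining: kat·N·Bq = (s⁻¹·mol) · (kg·m·s⁻²) · s⁻¹ = kg·m·s⁻⁴·mol.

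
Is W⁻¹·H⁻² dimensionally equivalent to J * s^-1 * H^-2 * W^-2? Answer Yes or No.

Left side:
  W = J/s (power = energy per time),
      = kg·m²·s⁻³.
  So W⁻¹ = kg⁻¹·m⁻²·s³.
  H = Wb/A (inductance = flux per current),
      = kg·m²·s⁻²·A⁻².
  So H⁻² = kg⁻²·m⁻⁴·s⁴·A⁴.
  Combining: W⁻¹·H⁻² = (kg⁻¹·m⁻²·s³) · (kg⁻²·m⁻⁴·s⁴·A⁴) = kg⁻³·m⁻⁶·s⁷·A⁴.
Right side:
  J = N·m (work = force × distance),
      = kg·m²·s⁻².
  H = Wb/A (inductance = flux per current),
      = kg·m²·s⁻²·A⁻².
  So H⁻² = kg⁻²·m⁻⁴·s⁴·A⁴.
  W = J/s (power = energy per time),
      = kg·m²·s⁻³.
  So W⁻² = kg⁻²·m⁻⁴·s⁶.
  Combining: J·s⁻¹·H⁻²·W⁻² = (kg·m²·s⁻²) · s⁻¹ · (kg⁻²·m⁻⁴·s⁴·A⁴) · (kg⁻²·m⁻⁴·s⁶) = kg⁻³·m⁻⁶·s⁷·A⁴.
Both reduce to kg⁻³·m⁻⁶·s⁷·A⁴.

Yes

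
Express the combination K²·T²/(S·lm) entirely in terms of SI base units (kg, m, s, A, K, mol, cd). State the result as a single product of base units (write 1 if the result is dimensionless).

S = 1/Ω (conductance is reciprocal resistance),
    = kg⁻¹·m⁻²·s³·A².
So S⁻¹ = kg·m²·s⁻³·A⁻².
lm = cd·sr = cd (luminous flux; sr is dimensionless).
So lm⁻¹ = cd⁻¹.
T = Wb/m² (flux density = flux per area),
    = kg·s⁻²·A⁻¹.
So T² = kg²·s⁻⁴·A⁻².
Combining: S⁻¹·K²·lm⁻¹·T² = (kg·m²·s⁻³·A⁻²) · K² · cd⁻¹ · (kg²·s⁻⁴·A⁻²) = kg³·m²·s⁻⁷·A⁻⁴·K²·cd⁻¹.

kg³·m²·s⁻⁷·A⁻⁴·K²·cd⁻¹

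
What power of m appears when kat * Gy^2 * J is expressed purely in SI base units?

kat = s⁻¹·mol.
Gy = m²·s⁻².
So Gy² = m⁴·s⁻⁴.
J = kg·m²·s⁻².
Combining: kat·Gy²·J = (s⁻¹·mol) · (m⁴·s⁻⁴) · (kg·m²·s⁻²) = kg·m⁶·s⁻⁷·mol.
The exponent of m is 6.

6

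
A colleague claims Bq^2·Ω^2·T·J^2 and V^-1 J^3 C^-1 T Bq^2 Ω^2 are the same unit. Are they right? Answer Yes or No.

Yes

Left side:
  Bq = s⁻¹.
  So Bq² = s⁻².
  Ω = kg·m²·s⁻³·A⁻².
  So Ω² = kg²·m⁴·s⁻⁶·A⁻⁴.
  T = kg·s⁻²·A⁻¹.
  J = kg·m²·s⁻².
  So J² = kg²·m⁴·s⁻⁴.
  Combining: Bq²·Ω²·T·J² = s⁻² · (kg²·m⁴·s⁻⁶·A⁻⁴) · (kg·s⁻²·A⁻¹) · (kg²·m⁴·s⁻⁴) = kg⁵·m⁸·s⁻¹⁴·A⁻⁵.
Right side:
  V = kg·m²·s⁻³·A⁻¹.
  So V⁻¹ = kg⁻¹·m⁻²·s³·A.
  J = kg·m²·s⁻².
  So J³ = kg³·m⁶·s⁻⁶.
  C = s·A.
  So C⁻¹ = s⁻¹·A⁻¹.
  T = kg·s⁻²·A⁻¹.
  Bq = s⁻¹.
  So Bq² = s⁻².
  Ω = kg·m²·s⁻³·A⁻².
  So Ω² = kg²·m⁴·s⁻⁶·A⁻⁴.
  Combining: V⁻¹·J³·C⁻¹·T·Bq²·Ω² = (kg⁻¹·m⁻²·s³·A) · (kg³·m⁶·s⁻⁶) · (s⁻¹·A⁻¹) · (kg·s⁻²·A⁻¹) · s⁻² · (kg²·m⁴·s⁻⁶·A⁻⁴) = kg⁵·m⁸·s⁻¹⁴·A⁻⁵.
Both reduce to kg⁵·m⁸·s⁻¹⁴·A⁻⁵.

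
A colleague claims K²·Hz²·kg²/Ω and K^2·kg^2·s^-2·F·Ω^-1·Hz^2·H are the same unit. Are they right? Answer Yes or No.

Left side:
  Hz = 1/s = s⁻¹ (frequency is cycles per second).
  So Hz² = s⁻².
  Ω = V/A (resistance = voltage per current),
      = kg·m²·s⁻³·A⁻².
  So Ω⁻¹ = kg⁻¹·m⁻²·s³·A².
  Combining: K²·Hz²·Ω⁻¹·kg² = K² · s⁻² · (kg⁻¹·m⁻²·s³·A²) · kg² = kg·m⁻²·s·A²·K².
Right side:
  F = C/V (capacitance = charge per voltage),
      = A·s/(kg·m²·s⁻³·A⁻¹) (substituting C and V),
      = kg⁻¹·m⁻²·s⁴·A².
  Ω = V/A (resistance = voltage per current),
      = kg·m²·s⁻³·A⁻².
  So Ω⁻¹ = kg⁻¹·m⁻²·s³·A².
  Hz = 1/s = s⁻¹ (frequency is cycles per second).
  So Hz² = s⁻².
  H = Wb/A (inductance = flux per current),
      = kg·m²·s⁻²·A⁻².
  Combining: K²·kg²·s⁻²·F·Ω⁻¹·Hz²·H = K² · kg² · s⁻² · (kg⁻¹·m⁻²·s⁴·A²) · (kg⁻¹·m⁻²·s³·A²) · s⁻² · (kg·m²·s⁻²·A⁻²) = kg·m⁻²·s·A²·K².
Both reduce to kg·m⁻²·s·A²·K².

Yes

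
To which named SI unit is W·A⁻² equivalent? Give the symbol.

W = J/s (power = energy per time),
    = kg·m²·s⁻³.
Combining: W·A⁻² = (kg·m²·s⁻³) · A⁻² = kg·m²·s⁻³·A⁻².
kg·m²·s⁻³·A⁻² is the base-SI form of the ohm.

Ω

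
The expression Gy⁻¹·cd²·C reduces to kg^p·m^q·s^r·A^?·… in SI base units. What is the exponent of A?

Gy = J/kg (absorbed dose = energy per mass),
    = m²·s⁻².
So Gy⁻¹ = m⁻²·s².
C = A·s = s·A (charge = current × time).
Combining: Gy⁻¹·cd²·C = (m⁻²·s²) · cd² · (s·A) = m⁻²·s³·A·cd².
The exponent of A is 1.

1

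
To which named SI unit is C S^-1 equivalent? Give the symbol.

C = s·A.
S = kg⁻¹·m⁻²·s³·A².
So S⁻¹ = kg·m²·s⁻³·A⁻².
Combining: C·S⁻¹ = (s·A) · (kg·m²·s⁻³·A⁻²) = kg·m²·s⁻²·A⁻¹.
kg·m²·s⁻²·A⁻¹ is the base-SI form of the weber.

Wb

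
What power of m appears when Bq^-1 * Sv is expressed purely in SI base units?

2

Bq = 1/s = s⁻¹ (activity is decays per second).
So Bq⁻¹ = s.
Sv = J/kg (equivalent dose = energy per mass),
    = m²·s⁻².
Combining: Bq⁻¹·Sv = s · (m²·s⁻²) = m²·s⁻¹.
The exponent of m is 2.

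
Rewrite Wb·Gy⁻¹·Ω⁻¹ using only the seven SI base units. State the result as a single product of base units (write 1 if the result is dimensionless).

Wb = V·s (flux: a volt is a weber per second),
    = kg·m²·s⁻²·A⁻¹.
Gy = J/kg (absorbed dose = energy per mass),
    = m²·s⁻².
So Gy⁻¹ = m⁻²·s².
Ω = V/A (resistance = voltage per current),
    = kg·m²·s⁻³·A⁻².
So Ω⁻¹ = kg⁻¹·m⁻²·s³·A².
Combining: Wb·Gy⁻¹·Ω⁻¹ = (kg·m²·s⁻²·A⁻¹) · (m⁻²·s²) · (kg⁻¹·m⁻²·s³·A²) = m⁻²·s³·A.

m⁻²·s³·A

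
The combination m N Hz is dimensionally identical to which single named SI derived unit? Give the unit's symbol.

N = kg·m·s⁻².
Hz = s⁻¹.
Combining: m·N·Hz = m · (kg·m·s⁻²) · s⁻¹ = kg·m²·s⁻³.
kg·m²·s⁻³ is the base-SI form of the watt.

W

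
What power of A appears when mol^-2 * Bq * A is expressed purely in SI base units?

1

Bq = s⁻¹.
Combining: mol⁻²·Bq·A = mol⁻² · s⁻¹ · A = s⁻¹·A·mol⁻².
The exponent of A is 1.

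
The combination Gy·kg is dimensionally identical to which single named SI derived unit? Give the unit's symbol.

Gy = m²·s⁻².
Combining: Gy·kg = (m²·s⁻²) · kg = kg·m²·s⁻².
kg·m²·s⁻² is the base-SI form of the joule.

J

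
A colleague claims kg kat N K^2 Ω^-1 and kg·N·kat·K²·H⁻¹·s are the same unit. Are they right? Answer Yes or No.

Left side:
  kat = mol/s = s⁻¹·mol (catalytic activity).
  N = kg·m/s² = kg·m·s⁻² (force = mass × acceleration).
  Ω = V/A (resistance = voltage per current),
      = kg·m²·s⁻³·A⁻².
  So Ω⁻¹ = kg⁻¹·m⁻²·s³·A².
  Combining: kg·kat·N·K²·Ω⁻¹ = kg · (s⁻¹·mol) · (kg·m·s⁻²) · K² · (kg⁻¹·m⁻²·s³·A²) = kg·m⁻¹·A²·K²·mol.
Right side:
  N = kg·m·s⁻².
  kat = s⁻¹·mol.
  H = kg·m²·s⁻²·A⁻².
  So H⁻¹ = kg⁻¹·m⁻²·s²·A².
  Combining: kg·N·kat·K²·H⁻¹·s = kg · (kg·m·s⁻²) · (s⁻¹·mol) · K² · (kg⁻¹·m⁻²·s²·A²) · s = kg·m⁻¹·A²·K²·mol.
Both reduce to kg·m⁻¹·A²·K²·mol.

Yes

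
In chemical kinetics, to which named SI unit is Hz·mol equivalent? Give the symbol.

Hz = 1/s = s⁻¹ (frequency is cycles per second).
Combining: Hz·mol = s⁻¹ · mol = s⁻¹·mol.
s⁻¹·mol is the base-SI form of the katal.

kat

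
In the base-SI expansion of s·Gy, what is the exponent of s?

Gy = J/kg (absorbed dose = energy per mass),
    = m²·s⁻².
Combining: s·Gy = s · (m²·s⁻²) = m²·s⁻¹.
The exponent of s is -1.

-1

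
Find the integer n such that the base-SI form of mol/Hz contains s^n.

1

Hz = 1/s = s⁻¹ (frequency is cycles per second).
So Hz⁻¹ = s.
Combining: Hz⁻¹·mol = s · mol = s·mol.
The exponent of s is 1.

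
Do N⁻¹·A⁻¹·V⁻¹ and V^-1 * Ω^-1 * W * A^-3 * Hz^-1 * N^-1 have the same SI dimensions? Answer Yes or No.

Left side:
  N = kg·m·s⁻².
  So N⁻¹ = kg⁻¹·m⁻¹·s².
  V = kg·m²·s⁻³·A⁻¹.
  So V⁻¹ = kg⁻¹·m⁻²·s³·A.
  Combining: N⁻¹·A⁻¹·V⁻¹ = (kg⁻¹·m⁻¹·s²) · A⁻¹ · (kg⁻¹·m⁻²·s³·A) = kg⁻²·m⁻³·s⁵.
Right side:
  V = W/A (potential = power per current),
      = kg·m²·s⁻³·A⁻¹.
  So V⁻¹ = kg⁻¹·m⁻²·s³·A.
  Ω = V/A (resistance = voltage per current),
      = kg·m²·s⁻³·A⁻².
  So Ω⁻¹ = kg⁻¹·m⁻²·s³·A².
  W = J/s (power = energy per time),
      = kg·m²·s⁻³.
  Hz = 1/s = s⁻¹ (frequency is cycles per second).
  So Hz⁻¹ = s.
  N = kg·m/s² = kg·m·s⁻² (force = mass × acceleration).
  So N⁻¹ = kg⁻¹·m⁻¹·s².
  Combining: V⁻¹·Ω⁻¹·W·A⁻³·Hz⁻¹·N⁻¹ = (kg⁻¹·m⁻²·s³·A) · (kg⁻¹·m⁻²·s³·A²) · (kg·m²·s⁻³) · A⁻³ · s · (kg⁻¹·m⁻¹·s²) = kg⁻²·m⁻³·s⁶.
Left is kg⁻²·m⁻³·s⁵; right is kg⁻²·m⁻³·s⁶ — different.

No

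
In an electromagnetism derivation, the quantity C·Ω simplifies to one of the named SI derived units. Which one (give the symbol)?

C = A·s = s·A (charge = current × time).
Ω = V/A (resistance = voltage per current),
    = kg·m²·s⁻³·A⁻².
Combining: C·Ω = (s·A) · (kg·m²·s⁻³·A⁻²) = kg·m²·s⁻²·A⁻¹.
kg·m²·s⁻²·A⁻¹ is the base-SI form of the weber.

Wb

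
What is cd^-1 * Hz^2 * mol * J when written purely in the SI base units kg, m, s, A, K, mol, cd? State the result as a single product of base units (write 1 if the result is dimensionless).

kg·m²·s⁻⁴·mol·cd⁻¹

Hz = 1/s = s⁻¹ (frequency is cycles per second).
So Hz² = s⁻².
J = N·m (work = force × distance),
    = kg·m²·s⁻².
Combining: cd⁻¹·Hz²·mol·J = cd⁻¹ · s⁻² · mol · (kg·m²·s⁻²) = kg·m²·s⁻⁴·mol·cd⁻¹.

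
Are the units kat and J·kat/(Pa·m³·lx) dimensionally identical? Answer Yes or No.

Left side:
  kat = mol/s = s⁻¹·mol (catalytic activity).
Right side:
  Pa = N/m² (pressure = force per area),
      = kg·m⁻¹·s⁻².
  So Pa⁻¹ = kg⁻¹·m·s².
  J = N·m (work = force × distance),
      = kg·m²·s⁻².
  kat = mol/s = s⁻¹·mol (catalytic activity).
  lx = lm/m² (illuminance = luminous flux per area),
      = m⁻²·cd.
  So lx⁻¹ = m²·cd⁻¹.
  Combining: Pa⁻¹·J·kat·m⁻³·lx⁻¹ = (kg⁻¹·m·s²) · (kg·m²·s⁻²) · (s⁻¹·mol) · m⁻³ · (m²·cd⁻¹) = m²·s⁻¹·mol·cd⁻¹.
Left is s⁻¹·mol; right is m²·s⁻¹·mol·cd⁻¹ — different.

No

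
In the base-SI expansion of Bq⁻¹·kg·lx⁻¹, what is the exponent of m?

2

Bq = 1/s = s⁻¹ (activity is decays per second).
So Bq⁻¹ = s.
lx = lm/m² (illuminance = luminous flux per area),
    = m⁻²·cd.
So lx⁻¹ = m²·cd⁻¹.
Combining: Bq⁻¹·kg·lx⁻¹ = s · kg · (m²·cd⁻¹) = kg·m²·s·cd⁻¹.
The exponent of m is 2.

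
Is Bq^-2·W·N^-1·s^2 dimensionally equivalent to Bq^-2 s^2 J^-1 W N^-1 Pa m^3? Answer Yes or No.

Left side:
  Bq = 1/s = s⁻¹ (activity is decays per second).
  So Bq⁻² = s².
  W = J/s (power = energy per time),
      = kg·m²·s⁻³.
  N = kg·m/s² = kg·m·s⁻² (force = mass × acceleration).
  So N⁻¹ = kg⁻¹·m⁻¹·s².
  Combining: Bq⁻²·W·N⁻¹·s² = s² · (kg·m²·s⁻³) · (kg⁻¹·m⁻¹·s²) · s² = m·s³.
Right side:
  Bq = s⁻¹.
  So Bq⁻² = s².
  J = kg·m²·s⁻².
  So J⁻¹ = kg⁻¹·m⁻²·s².
  W = kg·m²·s⁻³.
  N = kg·m·s⁻².
  So N⁻¹ = kg⁻¹·m⁻¹·s².
  Pa = kg·m⁻¹·s⁻².
  Combining: Bq⁻²·s²·J⁻¹·W·N⁻¹·Pa·m³ = s² · s² · (kg⁻¹·m⁻²·s²) · (kg·m²·s⁻³) · (kg⁻¹·m⁻¹·s²) · (kg·m⁻¹·s⁻²) · m³ = m·s³.
Both reduce to m·s³.

Yes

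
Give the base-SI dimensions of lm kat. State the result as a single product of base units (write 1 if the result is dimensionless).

s⁻¹·mol·cd

lm = cd·sr = cd (luminous flux; sr is dimensionless).
kat = mol/s = s⁻¹·mol (catalytic activity).
Combining: lm·kat = cd · (s⁻¹·mol) = s⁻¹·mol·cd.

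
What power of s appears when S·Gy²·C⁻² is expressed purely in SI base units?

-3

S = 1/Ω (conductance is reciprocal resistance),
    = kg⁻¹·m⁻²·s³·A².
Gy = J/kg (absorbed dose = energy per mass),
    = m²·s⁻².
So Gy² = m⁴·s⁻⁴.
C = A·s = s·A (charge = current × time).
So C⁻² = s⁻²·A⁻².
Combining: S·Gy²·C⁻² = (kg⁻¹·m⁻²·s³·A²) · (m⁴·s⁻⁴) · (s⁻²·A⁻²) = kg⁻¹·m²·s⁻³.
The exponent of s is -3.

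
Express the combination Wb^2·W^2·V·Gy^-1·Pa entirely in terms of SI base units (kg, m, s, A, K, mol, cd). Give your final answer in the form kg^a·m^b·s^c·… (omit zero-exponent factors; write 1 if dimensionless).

kg⁶·m⁷·s⁻¹³·A⁻³

Wb = kg·m²·s⁻²·A⁻¹.
So Wb² = kg²·m⁴·s⁻⁴·A⁻².
W = kg·m²·s⁻³.
So W² = kg²·m⁴·s⁻⁶.
V = kg·m²·s⁻³·A⁻¹.
Gy = m²·s⁻².
So Gy⁻¹ = m⁻²·s².
Pa = kg·m⁻¹·s⁻².
Combining: Wb²·W²·V·Gy⁻¹·Pa = (kg²·m⁴·s⁻⁴·A⁻²) · (kg²·m⁴·s⁻⁶) · (kg·m²·s⁻³·A⁻¹) · (m⁻²·s²) · (kg·m⁻¹·s⁻²) = kg⁶·m⁷·s⁻¹³·A⁻³.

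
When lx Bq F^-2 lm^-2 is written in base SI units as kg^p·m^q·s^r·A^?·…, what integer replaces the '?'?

-4

lx = lm/m² (illuminance = luminous flux per area),
    = m⁻²·cd.
Bq = 1/s = s⁻¹ (activity is decays per second).
F = C/V (capacitance = charge per voltage),
    = A·s/(kg·m²·s⁻³·A⁻¹) (substituting C and V),
    = kg⁻¹·m⁻²·s⁴·A².
So F⁻² = kg²·m⁴·s⁻⁸·A⁻⁴.
lm = cd·sr = cd (luminous flux; sr is dimensionless).
So lm⁻² = cd⁻².
Combining: lx·Bq·F⁻²·lm⁻² = (m⁻²·cd) · s⁻¹ · (kg²·m⁴·s⁻⁸·A⁻⁴) · cd⁻² = kg²·m²·s⁻⁹·A⁻⁴·cd⁻¹.
The exponent of A is -4.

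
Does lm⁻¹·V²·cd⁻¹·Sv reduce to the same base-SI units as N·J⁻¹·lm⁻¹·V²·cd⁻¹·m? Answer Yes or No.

No

Left side:
  lm = cd.
  So lm⁻¹ = cd⁻¹.
  V = kg·m²·s⁻³·A⁻¹.
  So V² = kg²·m⁴·s⁻⁶·A⁻².
  Sv = m²·s⁻².
  Combining: lm⁻¹·V²·cd⁻¹·Sv = cd⁻¹ · (kg²·m⁴·s⁻⁶·A⁻²) · cd⁻¹ · (m²·s⁻²) = kg²·m⁶·s⁻⁸·A⁻²·cd⁻².
Right side:
  N = kg·m·s⁻².
  J = kg·m²·s⁻².
  So J⁻¹ = kg⁻¹·m⁻²·s².
  lm = cd.
  So lm⁻¹ = cd⁻¹.
  V = kg·m²·s⁻³·A⁻¹.
  So V² = kg²·m⁴·s⁻⁶·A⁻².
  Combining: N·J⁻¹·lm⁻¹·V²·cd⁻¹·m = (kg·m·s⁻²) · (kg⁻¹·m⁻²·s²) · cd⁻¹ · (kg²·m⁴·s⁻⁶·A⁻²) · cd⁻¹ · m = kg²·m⁴·s⁻⁶·A⁻²·cd⁻².
Left is kg²·m⁶·s⁻⁸·A⁻²·cd⁻²; right is kg²·m⁴·s⁻⁶·A⁻²·cd⁻² — different.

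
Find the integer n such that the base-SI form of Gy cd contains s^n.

Gy = m²·s⁻².
Combining: Gy·cd = (m²·s⁻²) · cd = m²·s⁻²·cd.
The exponent of s is -2.

-2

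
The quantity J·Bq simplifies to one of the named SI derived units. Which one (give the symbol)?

W

J = N·m (work = force × distance),
    = kg·m²·s⁻².
Bq = 1/s = s⁻¹ (activity is decays per second).
Combining: J·Bq = (kg·m²·s⁻²) · s⁻¹ = kg·m²·s⁻³.
kg·m²·s⁻³ is the base-SI form of the watt.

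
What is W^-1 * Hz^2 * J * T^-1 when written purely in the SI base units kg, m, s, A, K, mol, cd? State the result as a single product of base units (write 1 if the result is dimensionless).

kg⁻¹·s·A

W = J/s (power = energy per time),
    = kg·m²·s⁻³.
So W⁻¹ = kg⁻¹·m⁻²·s³.
Hz = 1/s = s⁻¹ (frequency is cycles per second).
So Hz² = s⁻².
J = N·m (work = force × distance),
    = kg·m²·s⁻².
T = Wb/m² (flux density = flux per area),
    = kg·s⁻²·A⁻¹.
So T⁻¹ = kg⁻¹·s²·A.
Combining: W⁻¹·Hz²·J·T⁻¹ = (kg⁻¹·m⁻²·s³) · s⁻² · (kg·m²·s⁻²) · (kg⁻¹·s²·A) = kg⁻¹·s·A.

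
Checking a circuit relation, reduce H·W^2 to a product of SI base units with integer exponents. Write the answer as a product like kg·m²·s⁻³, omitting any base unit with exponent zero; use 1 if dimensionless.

kg³·m⁶·s⁻⁸·A⁻²

H = Wb/A (inductance = flux per current),
    = kg·m²·s⁻²·A⁻².
W = J/s (power = energy per time),
    = kg·m²·s⁻³.
So W² = kg²·m⁴·s⁻⁶.
Combining: H·W² = (kg·m²·s⁻²·A⁻²) · (kg²·m⁴·s⁻⁶) = kg³·m⁶·s⁻⁸·A⁻².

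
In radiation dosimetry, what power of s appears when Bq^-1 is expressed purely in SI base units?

1

Bq = 1/s = s⁻¹ (activity is decays per second).
So Bq⁻¹ = s.
The exponent of s is 1.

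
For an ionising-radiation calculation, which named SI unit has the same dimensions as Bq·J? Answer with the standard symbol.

Bq = 1/s = s⁻¹ (activity is decays per second).
J = N·m (work = force × distance),
    = kg·m²·s⁻².
Combining: Bq·J = s⁻¹ · (kg·m²·s⁻²) = kg·m²·s⁻³.
kg·m²·s⁻³ is the base-SI form of the watt.

W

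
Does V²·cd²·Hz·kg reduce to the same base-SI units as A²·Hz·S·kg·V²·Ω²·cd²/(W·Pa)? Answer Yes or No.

Left side:
  V = W/A (potential = power per current),
      = kg·m²·s⁻³·A⁻¹.
  So V² = kg²·m⁴·s⁻⁶·A⁻².
  Hz = 1/s = s⁻¹ (frequency is cycles per second).
  Combining: V²·cd²·Hz·kg = (kg²·m⁴·s⁻⁶·A⁻²) · cd² · s⁻¹ · kg = kg³·m⁴·s⁻⁷·A⁻²·cd².
Right side:
  Hz = 1/s = s⁻¹ (frequency is cycles per second).
  S = 1/Ω (conductance is reciprocal resistance),
      = kg⁻¹·m⁻²·s³·A².
  W = J/s (power = energy per time),
      = kg·m²·s⁻³.
  So W⁻¹ = kg⁻¹·m⁻²·s³.
  V = W/A (potential = power per current),
      = kg·m²·s⁻³·A⁻¹.
  So V² = kg²·m⁴·s⁻⁶·A⁻².
  Pa = N/m² (pressure = force per area),
      = kg·m⁻¹·s⁻².
  So Pa⁻¹ = kg⁻¹·m·s².
  Ω = V/A (resistance = voltage per current),
      = kg·m²·s⁻³·A⁻².
  So Ω² = kg²·m⁴·s⁻⁶·A⁻⁴.
  Combining: A²·Hz·S·W⁻¹·kg·V²·Pa⁻¹·Ω²·cd² = A² · s⁻¹ · (kg⁻¹·m⁻²·s³·A²) · (kg⁻¹·m⁻²·s³) · kg · (kg²·m⁴·s⁻⁶·A⁻²) · (kg⁻¹·m·s²) · (kg²·m⁴·s⁻⁶·A⁻⁴) · cd² = kg²·m⁵·s⁻⁵·A⁻²·cd².
Left is kg³·m⁴·s⁻⁷·A⁻²·cd²; right is kg²·m⁵·s⁻⁵·A⁻²·cd² — different.

No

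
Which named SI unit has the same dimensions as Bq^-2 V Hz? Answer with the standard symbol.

Bq = s⁻¹.
So Bq⁻² = s².
V = kg·m²·s⁻³·A⁻¹.
Hz = s⁻¹.
Combining: Bq⁻²·V·Hz = s² · (kg·m²·s⁻³·A⁻¹) · s⁻¹ = kg·m²·s⁻²·A⁻¹.
kg·m²·s⁻²·A⁻¹ is the base-SI form of the weber.

Wb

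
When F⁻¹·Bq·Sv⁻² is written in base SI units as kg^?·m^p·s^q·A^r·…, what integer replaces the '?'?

F = C/V (capacitance = charge per voltage),
    = A·s/(kg·m²·s⁻³·A⁻¹) (substituting C and V),
    = kg⁻¹·m⁻²·s⁴·A².
So F⁻¹ = kg·m²·s⁻⁴·A⁻².
Bq = 1/s = s⁻¹ (activity is decays per second).
Sv = J/kg (equivalent dose = energy per mass),
    = m²·s⁻².
So Sv⁻² = m⁻⁴·s⁴.
Combining: F⁻¹·Bq·Sv⁻² = (kg·m²·s⁻⁴·A⁻²) · s⁻¹ · (m⁻⁴·s⁴) = kg·m⁻²·s⁻¹·A⁻².
The exponent of kg is 1.

1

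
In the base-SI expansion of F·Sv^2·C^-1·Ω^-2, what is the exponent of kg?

F = C/V (capacitance = charge per voltage),
    = A·s/(kg·m²·s⁻³·A⁻¹) (substituting C and V),
    = kg⁻¹·m⁻²·s⁴·A².
Sv = J/kg (equivalent dose = energy per mass),
    = m²·s⁻².
So Sv² = m⁴·s⁻⁴.
C = A·s = s·A (charge = current × time).
So C⁻¹ = s⁻¹·A⁻¹.
Ω = V/A (resistance = voltage per current),
    = kg·m²·s⁻³·A⁻².
So Ω⁻² = kg⁻²·m⁻⁴·s⁶·A⁴.
Combining: F·Sv²·C⁻¹·Ω⁻² = (kg⁻¹·m⁻²·s⁴·A²) · (m⁴·s⁻⁴) · (s⁻¹·A⁻¹) · (kg⁻²·m⁻⁴·s⁶·A⁴) = kg⁻³·m⁻²·s⁵·A⁵.
The exponent of kg is -3.

-3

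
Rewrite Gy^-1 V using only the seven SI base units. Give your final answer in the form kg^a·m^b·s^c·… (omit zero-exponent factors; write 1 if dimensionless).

kg·s⁻¹·A⁻¹

Gy = J/kg (absorbed dose = energy per mass),
    = m²·s⁻².
So Gy⁻¹ = m⁻²·s².
V = W/A (potential = power per current),
    = kg·m²·s⁻³·A⁻¹.
Combining: Gy⁻¹·V = (m⁻²·s²) · (kg·m²·s⁻³·A⁻¹) = kg·s⁻¹·A⁻¹.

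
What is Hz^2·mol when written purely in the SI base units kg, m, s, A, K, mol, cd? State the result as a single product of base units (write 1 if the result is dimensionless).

s⁻²·mol

Hz = 1/s = s⁻¹ (frequency is cycles per second).
So Hz² = s⁻².
Combining: Hz²·mol = s⁻² · mol = s⁻²·mol.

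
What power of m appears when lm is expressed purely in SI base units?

lm = cd·sr = cd (luminous flux; sr is dimensionless).
The exponent of m is 0.

0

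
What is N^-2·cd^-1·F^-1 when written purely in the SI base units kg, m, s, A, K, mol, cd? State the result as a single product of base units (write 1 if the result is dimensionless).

N = kg·m/s² = kg·m·s⁻² (force = mass × acceleration).
So N⁻² = kg⁻²·m⁻²·s⁴.
F = C/V (capacitance = charge per voltage),
    = A·s/(kg·m²·s⁻³·A⁻¹) (substituting C and V),
    = kg⁻¹·m⁻²·s⁴·A².
So F⁻¹ = kg·m²·s⁻⁴·A⁻².
Combining: N⁻²·cd⁻¹·F⁻¹ = (kg⁻²·m⁻²·s⁴) · cd⁻¹ · (kg·m²·s⁻⁴·A⁻²) = kg⁻¹·A⁻²·cd⁻¹.

kg⁻¹·A⁻²·cd⁻¹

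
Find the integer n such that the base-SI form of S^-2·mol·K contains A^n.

S = 1/Ω (conductance is reciprocal resistance),
    = kg⁻¹·m⁻²·s³·A².
So S⁻² = kg²·m⁴·s⁻⁶·A⁻⁴.
Combining: S⁻²·mol·K = (kg²·m⁴·s⁻⁶·A⁻⁴) · mol · K = kg²·m⁴·s⁻⁶·A⁻⁴·K·mol.
The exponent of A is -4.

-4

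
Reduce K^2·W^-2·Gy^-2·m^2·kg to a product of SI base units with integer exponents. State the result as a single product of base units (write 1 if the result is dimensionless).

kg⁻¹·m⁻⁶·s¹⁰·K²

W = kg·m²·s⁻³.
So W⁻² = kg⁻²·m⁻⁴·s⁶.
Gy = m²·s⁻².
So Gy⁻² = m⁻⁴·s⁴.
Combining: K²·W⁻²·Gy⁻²·m²·kg = K² · (kg⁻²·m⁻⁴·s⁶) · (m⁻⁴·s⁴) · m² · kg = kg⁻¹·m⁻⁶·s¹⁰·K².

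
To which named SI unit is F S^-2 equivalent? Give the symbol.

H

F = kg⁻¹·m⁻²·s⁴·A².
S = kg⁻¹·m⁻²·s³·A².
So S⁻² = kg²·m⁴·s⁻⁶·A⁻⁴.
Combining: F·S⁻² = (kg⁻¹·m⁻²·s⁴·A²) · (kg²·m⁴·s⁻⁶·A⁻⁴) = kg·m²·s⁻²·A⁻².
kg·m²·s⁻²·A⁻² is the base-SI form of the henry.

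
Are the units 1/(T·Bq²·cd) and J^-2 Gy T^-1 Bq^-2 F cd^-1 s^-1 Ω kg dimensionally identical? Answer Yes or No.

Left side:
  T = Wb/m² (flux density = flux per area),
      = kg·s⁻²·A⁻¹.
  So T⁻¹ = kg⁻¹·s²·A.
  Bq = 1/s = s⁻¹ (activity is decays per second).
  So Bq⁻² = s².
  Combining: T⁻¹·Bq⁻²·cd⁻¹ = (kg⁻¹·s²·A) · s² · cd⁻¹ = kg⁻¹·s⁴·A·cd⁻¹.
Right side:
  J = kg·m²·s⁻².
  So J⁻² = kg⁻²·m⁻⁴·s⁴.
  Gy = m²·s⁻².
  T = kg·s⁻²·A⁻¹.
  So T⁻¹ = kg⁻¹·s²·A.
  Bq = s⁻¹.
  So Bq⁻² = s².
  F = kg⁻¹·m⁻²·s⁴·A².
  Ω = kg·m²·s⁻³·A⁻².
  Combining: J⁻²·Gy·T⁻¹·Bq⁻²·F·cd⁻¹·s⁻¹·Ω·kg = (kg⁻²·m⁻⁴·s⁴) · (m²·s⁻²) · (kg⁻¹·s²·A) · s² · (kg⁻¹·m⁻²·s⁴·A²) · cd⁻¹ · s⁻¹ · (kg·m²·s⁻³·A⁻²) · kg = kg⁻²·m⁻²·s⁶·A·cd⁻¹.
Left is kg⁻¹·s⁴·A·cd⁻¹; right is kg⁻²·m⁻²·s⁶·A·cd⁻¹ — different.

No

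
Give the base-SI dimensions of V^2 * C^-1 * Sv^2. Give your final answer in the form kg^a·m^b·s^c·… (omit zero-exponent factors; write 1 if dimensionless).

kg²·m⁸·s⁻¹¹·A⁻³

V = W/A (potential = power per current),
    = kg·m²·s⁻³·A⁻¹.
So V² = kg²·m⁴·s⁻⁶·A⁻².
C = A·s = s·A (charge = current × time).
So C⁻¹ = s⁻¹·A⁻¹.
Sv = J/kg (equivalent dose = energy per mass),
    = m²·s⁻².
So Sv² = m⁴·s⁻⁴.
Combining: V²·C⁻¹·Sv² = (kg²·m⁴·s⁻⁶·A⁻²) · (s⁻¹·A⁻¹) · (m⁴·s⁻⁴) = kg²·m⁸·s⁻¹¹·A⁻³.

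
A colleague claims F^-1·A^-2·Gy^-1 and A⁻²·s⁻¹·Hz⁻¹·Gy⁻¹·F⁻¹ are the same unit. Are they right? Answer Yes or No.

Left side:
  F = C/V (capacitance = charge per voltage),
      = A·s/(kg·m²·s⁻³·A⁻¹) (substituting C and V),
      = kg⁻¹·m⁻²·s⁴·A².
  So F⁻¹ = kg·m²·s⁻⁴·A⁻².
  Gy = J/kg (absorbed dose = energy per mass),
      = m²·s⁻².
  So Gy⁻¹ = m⁻²·s².
  Combining: F⁻¹·A⁻²·Gy⁻¹ = (kg·m²·s⁻⁴·A⁻²) · A⁻² · (m⁻²·s²) = kg·s⁻²·A⁻⁴.
Right side:
  Hz = 1/s = s⁻¹ (frequency is cycles per second).
  So Hz⁻¹ = s.
  Gy = J/kg (absorbed dose = energy per mass),
      = m²·s⁻².
  So Gy⁻¹ = m⁻²·s².
  F = C/V (capacitance = charge per voltage),
      = A·s/(kg·m²·s⁻³·A⁻¹) (substituting C and V),
      = kg⁻¹·m⁻²·s⁴·A².
  So F⁻¹ = kg·m²·s⁻⁴·A⁻².
  Combining: A⁻²·s⁻¹·Hz⁻¹·Gy⁻¹·F⁻¹ = A⁻² · s⁻¹ · s · (m⁻²·s²) · (kg·m²·s⁻⁴·A⁻²) = kg·s⁻²·A⁻⁴.
Both reduce to kg·s⁻²·A⁻⁴.

Yes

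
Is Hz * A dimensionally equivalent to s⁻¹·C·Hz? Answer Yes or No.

Yes

Left side:
  Hz = 1/s = s⁻¹ (frequency is cycles per second).
  Combining: Hz·A = s⁻¹ · A = s⁻¹·A.
Right side:
  C = A·s = s·A (charge = current × time).
  Hz = 1/s = s⁻¹ (frequency is cycles per second).
  Combining: s⁻¹·C·Hz = s⁻¹ · (s·A) · s⁻¹ = s⁻¹·A.
Both reduce to s⁻¹·A.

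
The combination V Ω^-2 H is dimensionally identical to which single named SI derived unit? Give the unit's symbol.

C

V = W/A (potential = power per current),
    = kg·m²·s⁻³·A⁻¹.
Ω = V/A (resistance = voltage per current),
    = kg·m²·s⁻³·A⁻².
So Ω⁻² = kg⁻²·m⁻⁴·s⁶·A⁴.
H = Wb/A (inductance = flux per current),
    = kg·m²·s⁻²·A⁻².
Combining: V·Ω⁻²·H = (kg·m²·s⁻³·A⁻¹) · (kg⁻²·m⁻⁴·s⁶·A⁴) · (kg·m²·s⁻²·A⁻²) = s·A.
s·A is the base-SI form of the coulomb.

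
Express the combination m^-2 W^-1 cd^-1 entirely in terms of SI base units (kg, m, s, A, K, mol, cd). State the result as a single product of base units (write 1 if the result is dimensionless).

kg⁻¹·m⁻⁴·s³·cd⁻¹

W = kg·m²·s⁻³.
So W⁻¹ = kg⁻¹·m⁻²·s³.
Combining: m⁻²·W⁻¹·cd⁻¹ = m⁻² · (kg⁻¹·m⁻²·s³) · cd⁻¹ = kg⁻¹·m⁻⁴·s³·cd⁻¹.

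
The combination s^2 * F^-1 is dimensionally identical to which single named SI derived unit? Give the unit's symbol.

H

F = kg⁻¹·m⁻²·s⁴·A².
So F⁻¹ = kg·m²·s⁻⁴·A⁻².
Combining: s²·F⁻¹ = s² · (kg·m²·s⁻⁴·A⁻²) = kg·m²·s⁻²·A⁻².
kg·m²·s⁻²·A⁻² is the base-SI form of the henry.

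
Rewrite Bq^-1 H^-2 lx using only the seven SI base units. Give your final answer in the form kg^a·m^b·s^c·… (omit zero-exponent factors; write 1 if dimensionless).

Bq = s⁻¹.
So Bq⁻¹ = s.
H = kg·m²·s⁻²·A⁻².
So H⁻² = kg⁻²·m⁻⁴·s⁴·A⁴.
lx = m⁻²·cd.
Combining: Bq⁻¹·H⁻²·lx = s · (kg⁻²·m⁻⁴·s⁴·A⁴) · (m⁻²·cd) = kg⁻²·m⁻⁶·s⁵·A⁴·cd.

kg⁻²·m⁻⁶·s⁵·A⁴·cd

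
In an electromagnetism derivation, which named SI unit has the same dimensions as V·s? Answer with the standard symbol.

Wb

V = W/A (potential = power per current),
    = kg·m²·s⁻³·A⁻¹.
Combining: V·s = (kg·m²·s⁻³·A⁻¹) · s = kg·m²·s⁻²·A⁻¹.
kg·m²·s⁻²·A⁻¹ is the base-SI form of the weber.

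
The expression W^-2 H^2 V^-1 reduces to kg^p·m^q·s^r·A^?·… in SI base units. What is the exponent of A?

-3

W = J/s (power = energy per time),
    = kg·m²·s⁻³.
So W⁻² = kg⁻²·m⁻⁴·s⁶.
H = Wb/A (inductance = flux per current),
    = kg·m²·s⁻²·A⁻².
So H² = kg²·m⁴·s⁻⁴·A⁻⁴.
V = W/A (potential = power per current),
    = kg·m²·s⁻³·A⁻¹.
So V⁻¹ = kg⁻¹·m⁻²·s³·A.
Combining: W⁻²·H²·V⁻¹ = (kg⁻²·m⁻⁴·s⁶) · (kg²·m⁴·s⁻⁴·A⁻⁴) · (kg⁻¹·m⁻²·s³·A) = kg⁻¹·m⁻²·s⁵·A⁻³.
The exponent of A is -3.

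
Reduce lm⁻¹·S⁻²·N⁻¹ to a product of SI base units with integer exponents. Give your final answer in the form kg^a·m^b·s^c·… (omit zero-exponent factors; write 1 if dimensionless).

kg·m³·s⁻⁴·A⁻⁴·cd⁻¹

lm = cd.
So lm⁻¹ = cd⁻¹.
S = kg⁻¹·m⁻²·s³·A².
So S⁻² = kg²·m⁴·s⁻⁶·A⁻⁴.
N = kg·m·s⁻².
So N⁻¹ = kg⁻¹·m⁻¹·s².
Combining: lm⁻¹·S⁻²·N⁻¹ = cd⁻¹ · (kg²·m⁴·s⁻⁶·A⁻⁴) · (kg⁻¹·m⁻¹·s²) = kg·m³·s⁻⁴·A⁻⁴·cd⁻¹.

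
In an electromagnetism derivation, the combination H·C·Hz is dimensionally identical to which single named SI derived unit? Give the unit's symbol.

Wb

H = Wb/A (inductance = flux per current),
    = kg·m²·s⁻²·A⁻².
C = A·s = s·A (charge = current × time).
Hz = 1/s = s⁻¹ (frequency is cycles per second).
Combining: H·C·Hz = (kg·m²·s⁻²·A⁻²) · (s·A) · s⁻¹ = kg·m²·s⁻²·A⁻¹.
kg·m²·s⁻²·A⁻¹ is the base-SI form of the weber.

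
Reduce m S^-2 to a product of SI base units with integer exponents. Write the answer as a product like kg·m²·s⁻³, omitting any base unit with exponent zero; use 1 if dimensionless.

S = 1/Ω (conductance is reciprocal resistance),
    = kg⁻¹·m⁻²·s³·A².
So S⁻² = kg²·m⁴·s⁻⁶·A⁻⁴.
Combining: m·S⁻² = m · (kg²·m⁴·s⁻⁶·A⁻⁴) = kg²·m⁵·s⁻⁶·A⁻⁴.

kg²·m⁵·s⁻⁶·A⁻⁴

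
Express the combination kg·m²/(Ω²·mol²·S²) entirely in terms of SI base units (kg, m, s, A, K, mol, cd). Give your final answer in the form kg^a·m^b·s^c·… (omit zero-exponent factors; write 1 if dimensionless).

Ω = kg·m²·s⁻³·A⁻².
So Ω⁻² = kg⁻²·m⁻⁴·s⁶·A⁴.
S = kg⁻¹·m⁻²·s³·A².
So S⁻² = kg²·m⁴·s⁻⁶·A⁻⁴.
Combining: kg·Ω⁻²·m²·mol⁻²·S⁻² = kg · (kg⁻²·m⁻⁴·s⁶·A⁴) · m² · mol⁻² · (kg²·m⁴·s⁻⁶·A⁻⁴) = kg·m²·mol⁻².

kg·m²·mol⁻²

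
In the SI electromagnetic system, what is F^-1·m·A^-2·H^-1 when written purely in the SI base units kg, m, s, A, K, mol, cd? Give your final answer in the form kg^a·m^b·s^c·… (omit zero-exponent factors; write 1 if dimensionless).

F = kg⁻¹·m⁻²·s⁴·A².
So F⁻¹ = kg·m²·s⁻⁴·A⁻².
H = kg·m²·s⁻²·A⁻².
So H⁻¹ = kg⁻¹·m⁻²·s²·A².
Combining: F⁻¹·m·A⁻²·H⁻¹ = (kg·m²·s⁻⁴·A⁻²) · m · A⁻² · (kg⁻¹·m⁻²·s²·A²) = m·s⁻²·A⁻².

m·s⁻²·A⁻²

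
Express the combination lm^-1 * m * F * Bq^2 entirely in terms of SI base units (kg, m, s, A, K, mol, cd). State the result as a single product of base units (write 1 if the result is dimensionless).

lm = cd·sr = cd (luminous flux; sr is dimensionless).
So lm⁻¹ = cd⁻¹.
F = C/V (capacitance = charge per voltage),
    = A·s/(kg·m²·s⁻³·A⁻¹) (substituting C and V),
    = kg⁻¹·m⁻²·s⁴·A².
Bq = 1/s = s⁻¹ (activity is decays per second).
So Bq² = s⁻².
Combining: lm⁻¹·m·F·Bq² = cd⁻¹ · m · (kg⁻¹·m⁻²·s⁴·A²) · s⁻² = kg⁻¹·m⁻¹·s²·A²·cd⁻¹.

kg⁻¹·m⁻¹·s²·A²·cd⁻¹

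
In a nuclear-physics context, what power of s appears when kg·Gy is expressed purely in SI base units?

-2

Gy = J/kg (absorbed dose = energy per mass),
    = m²·s⁻².
Combining: kg·Gy = kg · (m²·s⁻²) = kg·m²·s⁻².
The exponent of s is -2.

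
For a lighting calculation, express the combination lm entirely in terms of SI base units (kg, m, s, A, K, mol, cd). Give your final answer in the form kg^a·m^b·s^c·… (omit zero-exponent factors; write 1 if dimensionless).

cd

lm = cd.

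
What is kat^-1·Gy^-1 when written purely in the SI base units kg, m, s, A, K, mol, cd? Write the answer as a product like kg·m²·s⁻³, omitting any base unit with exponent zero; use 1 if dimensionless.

m⁻²·s³·mol⁻¹

kat = s⁻¹·mol.
So kat⁻¹ = s·mol⁻¹.
Gy = m²·s⁻².
So Gy⁻¹ = m⁻²·s².
Combining: kat⁻¹·Gy⁻¹ = (s·mol⁻¹) · (m⁻²·s²) = m⁻²·s³·mol⁻¹.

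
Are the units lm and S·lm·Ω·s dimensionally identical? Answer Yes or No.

Left side:
  lm = cd·sr = cd (luminous flux; sr is dimensionless).
Right side:
  S = kg⁻¹·m⁻²·s³·A².
  lm = cd.
  Ω = kg·m²·s⁻³·A⁻².
  Combining: S·lm·Ω·s = (kg⁻¹·m⁻²·s³·A²) · cd · (kg·m²·s⁻³·A⁻²) · s = s·cd.
Left is cd; right is s·cd — different.

No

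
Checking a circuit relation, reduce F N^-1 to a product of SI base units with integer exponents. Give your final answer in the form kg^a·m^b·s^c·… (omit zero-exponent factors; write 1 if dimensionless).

kg⁻²·m⁻³·s⁶·A²

F = C/V (capacitance = charge per voltage),
    = A·s/(kg·m²·s⁻³·A⁻¹) (substituting C and V),
    = kg⁻¹·m⁻²·s⁴·A².
N = kg·m/s² = kg·m·s⁻² (force = mass × acceleration).
So N⁻¹ = kg⁻¹·m⁻¹·s².
Combining: F·N⁻¹ = (kg⁻¹·m⁻²·s⁴·A²) · (kg⁻¹·m⁻¹·s²) = kg⁻²·m⁻³·s⁶·A².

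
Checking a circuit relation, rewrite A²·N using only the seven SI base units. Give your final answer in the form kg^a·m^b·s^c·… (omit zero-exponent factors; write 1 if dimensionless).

N = kg·m/s² = kg·m·s⁻² (force = mass × acceleration).
Combining: A²·N = A² · (kg·m·s⁻²) = kg·m·s⁻²·A².

kg·m·s⁻²·A²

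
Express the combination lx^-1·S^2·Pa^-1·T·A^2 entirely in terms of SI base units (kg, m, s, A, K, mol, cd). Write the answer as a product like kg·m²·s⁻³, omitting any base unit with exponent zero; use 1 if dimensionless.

kg⁻²·m⁻¹·s⁶·A⁵·cd⁻¹

lx = lm/m² (illuminance = luminous flux per area),
    = m⁻²·cd.
So lx⁻¹ = m²·cd⁻¹.
S = 1/Ω (conductance is reciprocal resistance),
    = kg⁻¹·m⁻²·s³·A².
So S² = kg⁻²·m⁻⁴·s⁶·A⁴.
Pa = N/m² (pressure = force per area),
    = kg·m⁻¹·s⁻².
So Pa⁻¹ = kg⁻¹·m·s².
T = Wb/m² (flux density = flux per area),
    = kg·s⁻²·A⁻¹.
Combining: lx⁻¹·S²·Pa⁻¹·T·A² = (m²·cd⁻¹) · (kg⁻²·m⁻⁴·s⁶·A⁴) · (kg⁻¹·m·s²) · (kg·s⁻²·A⁻¹) · A² = kg⁻²·m⁻¹·s⁶·A⁵·cd⁻¹.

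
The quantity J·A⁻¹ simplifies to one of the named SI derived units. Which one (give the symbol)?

Wb

J = kg·m²·s⁻².
Combining: J·A⁻¹ = (kg·m²·s⁻²) · A⁻¹ = kg·m²·s⁻²·A⁻¹.
kg·m²·s⁻²·A⁻¹ is the base-SI form of the weber.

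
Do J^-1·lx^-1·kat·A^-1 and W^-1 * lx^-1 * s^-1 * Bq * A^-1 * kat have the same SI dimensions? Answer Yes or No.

No

Left side:
  J = N·m (work = force × distance),
      = kg·m²·s⁻².
  So J⁻¹ = kg⁻¹·m⁻²·s².
  lx = lm/m² (illuminance = luminous flux per area),
      = m⁻²·cd.
  So lx⁻¹ = m²·cd⁻¹.
  kat = mol/s = s⁻¹·mol (catalytic activity).
  Combining: J⁻¹·lx⁻¹·kat·A⁻¹ = (kg⁻¹·m⁻²·s²) · (m²·cd⁻¹) · (s⁻¹·mol) · A⁻¹ = kg⁻¹·s·A⁻¹·mol·cd⁻¹.
Right side:
  W = J/s (power = energy per time),
      = kg·m²·s⁻³.
  So W⁻¹ = kg⁻¹·m⁻²·s³.
  lx = lm/m² (illuminance = luminous flux per area),
      = m⁻²·cd.
  So lx⁻¹ = m²·cd⁻¹.
  Bq = 1/s = s⁻¹ (activity is decays per second).
  kat = mol/s = s⁻¹·mol (catalytic activity).
  Combining: W⁻¹·lx⁻¹·s⁻¹·Bq·A⁻¹·kat = (kg⁻¹·m⁻²·s³) · (m²·cd⁻¹) · s⁻¹ · s⁻¹ · A⁻¹ · (s⁻¹·mol) = kg⁻¹·A⁻¹·mol·cd⁻¹.
Left is kg⁻¹·s·A⁻¹·mol·cd⁻¹; right is kg⁻¹·A⁻¹·mol·cd⁻¹ — different.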